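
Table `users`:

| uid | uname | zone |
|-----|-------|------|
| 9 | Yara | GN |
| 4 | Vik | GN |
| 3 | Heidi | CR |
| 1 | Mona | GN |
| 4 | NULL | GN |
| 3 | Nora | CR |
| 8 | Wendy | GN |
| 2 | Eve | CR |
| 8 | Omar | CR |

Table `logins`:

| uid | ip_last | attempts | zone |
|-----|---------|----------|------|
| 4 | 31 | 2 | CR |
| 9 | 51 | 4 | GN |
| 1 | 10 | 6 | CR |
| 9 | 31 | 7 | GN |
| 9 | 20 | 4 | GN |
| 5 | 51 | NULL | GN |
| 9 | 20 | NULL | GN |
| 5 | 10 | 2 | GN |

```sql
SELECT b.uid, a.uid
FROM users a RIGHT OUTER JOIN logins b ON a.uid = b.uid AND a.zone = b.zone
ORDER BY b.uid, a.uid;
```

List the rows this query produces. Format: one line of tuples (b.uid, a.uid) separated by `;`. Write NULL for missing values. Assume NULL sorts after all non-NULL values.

RIGHT JOIN keeps every row from `logins`; unmatched rows get NULL for `users`'s columns.
Matching on a.uid = b.uid AND a.zone = b.zone.
- a row (uid=9, zone=GN): matches 4 b row(s) → 4 output row(s).
- a row (uid=4, zone=GN): no match.
- a row (uid=3, zone=CR): no match.
- a row (uid=1, zone=GN): no match.
- a row (uid=4, zone=GN): no match.
- a row (uid=3, zone=CR): no match.
- a row (uid=8, zone=GN): no match.
- a row (uid=2, zone=CR): no match.
- a row (uid=8, zone=CR): no match.
- 4 row(s) from b found no a partner → padded with NULL.
After projecting and ordering:
b.uid | a.uid
1 | NULL
4 | NULL
5 | NULL
5 | NULL
9 | 9
9 | 9
9 | 9
9 | 9

(1, NULL); (4, NULL); (5, NULL); (5, NULL); (9, 9); (9, 9); (9, 9); (9, 9)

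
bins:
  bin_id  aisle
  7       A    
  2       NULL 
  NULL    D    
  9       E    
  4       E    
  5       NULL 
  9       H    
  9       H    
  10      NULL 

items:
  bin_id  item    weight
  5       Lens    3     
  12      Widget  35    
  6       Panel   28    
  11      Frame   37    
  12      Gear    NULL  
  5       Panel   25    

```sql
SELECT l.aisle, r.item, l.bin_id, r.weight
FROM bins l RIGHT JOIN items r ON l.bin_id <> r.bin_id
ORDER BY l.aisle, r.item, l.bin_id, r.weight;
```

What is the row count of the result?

46

RIGHT JOIN keeps every row from `items`; unmatched rows get NULL for `bins`'s columns.
Matching on l.bin_id <> r.bin_id. A NULL in a compared column never satisfies the condition.
Matched pairs: 46; unmatched r rows kept: 0.
Total: 46 rows.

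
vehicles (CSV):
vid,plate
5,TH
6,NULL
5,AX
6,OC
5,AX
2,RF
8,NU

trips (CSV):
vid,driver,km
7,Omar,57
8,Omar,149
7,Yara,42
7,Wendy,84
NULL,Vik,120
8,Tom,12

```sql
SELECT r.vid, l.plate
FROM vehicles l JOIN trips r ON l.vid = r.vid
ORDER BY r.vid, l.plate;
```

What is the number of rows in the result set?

2

INNER JOIN keeps only pairs where the ON condition holds.
Matching on l.vid = r.vid. A NULL in a compared column never satisfies the condition.
Matched pairs: 2.
Total: 2 rows.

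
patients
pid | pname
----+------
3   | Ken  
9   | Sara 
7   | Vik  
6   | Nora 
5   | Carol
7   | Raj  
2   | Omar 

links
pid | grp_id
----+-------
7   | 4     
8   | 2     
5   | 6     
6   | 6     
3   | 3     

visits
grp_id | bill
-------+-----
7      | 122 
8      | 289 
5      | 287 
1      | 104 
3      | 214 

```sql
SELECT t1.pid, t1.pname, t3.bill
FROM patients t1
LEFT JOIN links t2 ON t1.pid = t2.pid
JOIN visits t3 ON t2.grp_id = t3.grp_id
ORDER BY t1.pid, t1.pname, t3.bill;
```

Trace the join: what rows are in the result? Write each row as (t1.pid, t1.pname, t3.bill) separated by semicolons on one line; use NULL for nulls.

(3, Ken, 214)

Evaluate left to right. First `patients t1 LEFT JOIN links t2` on pid: 7 row(s).
Then INNER JOIN `visits t3` on grp_id: keep only rows whose t2.grp_id appears in t3.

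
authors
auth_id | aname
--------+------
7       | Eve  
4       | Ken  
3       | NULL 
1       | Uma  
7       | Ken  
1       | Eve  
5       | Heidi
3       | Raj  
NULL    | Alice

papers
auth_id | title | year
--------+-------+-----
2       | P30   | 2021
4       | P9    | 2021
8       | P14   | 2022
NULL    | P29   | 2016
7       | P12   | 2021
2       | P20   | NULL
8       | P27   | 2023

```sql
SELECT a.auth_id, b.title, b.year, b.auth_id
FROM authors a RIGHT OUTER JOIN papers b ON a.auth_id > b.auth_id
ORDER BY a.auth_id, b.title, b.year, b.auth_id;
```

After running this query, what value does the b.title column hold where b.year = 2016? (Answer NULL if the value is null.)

P29

RIGHT JOIN keeps every row from `papers`; unmatched rows get NULL for `authors`'s columns.
Matching on a.auth_id > b.auth_id. A NULL in a compared column never satisfies the condition.
- a row (auth_id=7): matches 3 b row(s) → 3 output row(s).
- a row (auth_id=4): matches 2 b row(s) → 2 output row(s).
- a row (auth_id=3): matches 2 b row(s) → 2 output row(s).
- a row (auth_id=1): no match.
- a row (auth_id=7): matches 3 b row(s) → 3 output row(s).
- a row (auth_id=1): no match.
- a row (auth_id=5): matches 3 b row(s) → 3 output row(s).
- a row (auth_id=3): matches 2 b row(s) → 2 output row(s).
- a row (auth_id=NULL): no match.
- 4 b row(s) had no a match → kept, a columns NULL.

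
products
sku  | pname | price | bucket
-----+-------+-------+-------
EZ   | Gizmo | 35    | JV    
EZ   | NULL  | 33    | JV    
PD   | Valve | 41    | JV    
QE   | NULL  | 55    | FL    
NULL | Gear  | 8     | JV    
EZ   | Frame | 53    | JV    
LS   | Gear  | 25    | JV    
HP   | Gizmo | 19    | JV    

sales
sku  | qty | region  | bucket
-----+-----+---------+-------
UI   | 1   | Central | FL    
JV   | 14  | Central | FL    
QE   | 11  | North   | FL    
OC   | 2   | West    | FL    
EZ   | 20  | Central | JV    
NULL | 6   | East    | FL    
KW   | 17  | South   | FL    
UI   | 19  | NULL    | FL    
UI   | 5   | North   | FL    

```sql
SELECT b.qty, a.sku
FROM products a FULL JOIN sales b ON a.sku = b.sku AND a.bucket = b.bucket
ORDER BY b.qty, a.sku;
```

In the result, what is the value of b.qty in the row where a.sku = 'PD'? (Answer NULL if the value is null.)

NULL

FULL OUTER JOIN keeps every row from both sides; unmatched rows get NULL for the other side's columns.
Matching on a.sku = b.sku AND a.bucket = b.bucket. A NULL in a compared column never satisfies the condition.
- a (sku=EZ, bucket=JV) pairs with 1 row(s) of b.
- a (sku=EZ, bucket=JV) pairs with 1 row(s) of b.
- a (sku=PD, bucket=JV) has no partner → padded with NULL.
- a (sku=QE, bucket=FL) pairs with 1 row(s) of b.
- a (sku=NULL, bucket=JV) has no partner → padded with NULL.
- a (sku=EZ, bucket=JV) pairs with 1 row(s) of b.
- a (sku=LS, bucket=JV) has no partner → padded with NULL.
- a (sku=HP, bucket=JV) has no partner → padded with NULL.
- plus 7 unmatched b row(s), each kept with NULL a columns.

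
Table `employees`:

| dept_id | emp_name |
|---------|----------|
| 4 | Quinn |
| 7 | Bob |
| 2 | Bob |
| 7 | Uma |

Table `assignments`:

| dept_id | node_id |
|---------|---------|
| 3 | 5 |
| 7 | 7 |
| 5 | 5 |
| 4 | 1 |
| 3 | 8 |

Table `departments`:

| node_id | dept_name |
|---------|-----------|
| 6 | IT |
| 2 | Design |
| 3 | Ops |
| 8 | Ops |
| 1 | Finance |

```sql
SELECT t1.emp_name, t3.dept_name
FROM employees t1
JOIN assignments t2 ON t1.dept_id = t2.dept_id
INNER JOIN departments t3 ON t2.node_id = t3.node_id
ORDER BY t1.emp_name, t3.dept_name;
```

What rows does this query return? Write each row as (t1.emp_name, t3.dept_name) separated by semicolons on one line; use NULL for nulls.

Joins associate left-to-right: employees INNER JOIN assignments on dept_id gives 3 intermediate row(s).
Then INNER JOIN `departments t3` on node_id: keep only rows whose t2.node_id appears in t3.

(Quinn, Finance)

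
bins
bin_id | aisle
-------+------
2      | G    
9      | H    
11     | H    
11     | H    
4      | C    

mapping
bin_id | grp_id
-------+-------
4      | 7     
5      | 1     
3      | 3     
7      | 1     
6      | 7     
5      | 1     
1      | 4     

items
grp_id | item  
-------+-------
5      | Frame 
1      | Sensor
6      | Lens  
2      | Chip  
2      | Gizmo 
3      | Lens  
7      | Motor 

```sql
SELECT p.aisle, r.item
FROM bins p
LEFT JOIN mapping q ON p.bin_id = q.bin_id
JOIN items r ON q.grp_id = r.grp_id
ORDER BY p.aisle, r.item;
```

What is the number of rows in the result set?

Joins associate left-to-right: bins LEFT JOIN mapping on bin_id gives 5 intermediate row(s).
Then INNER JOIN `items r` on grp_id: keep only rows whose q.grp_id appears in r.
Result: 1 row(s).

1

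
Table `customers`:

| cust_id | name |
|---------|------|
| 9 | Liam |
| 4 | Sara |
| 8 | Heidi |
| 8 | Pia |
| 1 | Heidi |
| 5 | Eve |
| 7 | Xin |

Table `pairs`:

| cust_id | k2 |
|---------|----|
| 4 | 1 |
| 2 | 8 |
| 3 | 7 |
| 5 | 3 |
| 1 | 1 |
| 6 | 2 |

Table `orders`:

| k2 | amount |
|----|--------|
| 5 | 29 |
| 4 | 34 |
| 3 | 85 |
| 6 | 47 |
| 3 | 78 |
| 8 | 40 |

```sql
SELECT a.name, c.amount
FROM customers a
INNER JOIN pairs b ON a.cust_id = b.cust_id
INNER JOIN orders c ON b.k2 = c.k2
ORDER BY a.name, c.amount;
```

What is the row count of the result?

2

Evaluate left to right. First `customers a INNER JOIN pairs b` on cust_id: 3 row(s).
Then INNER JOIN `orders c` on k2: keep only rows whose b.k2 appears in c.
Result: 2 row(s).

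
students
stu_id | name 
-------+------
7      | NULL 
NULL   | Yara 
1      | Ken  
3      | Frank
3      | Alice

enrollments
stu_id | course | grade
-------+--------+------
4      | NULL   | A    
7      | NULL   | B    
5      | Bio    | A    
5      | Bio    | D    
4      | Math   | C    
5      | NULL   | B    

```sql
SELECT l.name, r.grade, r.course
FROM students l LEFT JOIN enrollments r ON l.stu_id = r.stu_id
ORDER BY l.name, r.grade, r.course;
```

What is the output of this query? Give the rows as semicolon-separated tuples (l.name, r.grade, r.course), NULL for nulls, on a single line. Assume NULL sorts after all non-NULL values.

LEFT JOIN keeps every row from `students`; unmatched rows get NULL for `enrollments`'s columns.
Matching on l.stu_id = r.stu_id. A NULL in a compared column never satisfies the condition.
- stu_id=7: 1 matching r row(s), so 1 row(s) emitted.
- stu_id=NULL: no r row matches, row kept with r columns NULL.
- stu_id=1: no r row matches, row kept with r columns NULL.
- stu_id=3: no r row matches, row kept with r columns NULL.
- stu_id=3: no r row matches, row kept with r columns NULL.
After projecting and ordering:
l.name | r.grade | r.course
Alice | NULL | NULL
Frank | NULL | NULL
Ken | NULL | NULL
Yara | NULL | NULL
NULL | B | NULL

(Alice, NULL, NULL); (Frank, NULL, NULL); (Ken, NULL, NULL); (Yara, NULL, NULL); (NULL, B, NULL)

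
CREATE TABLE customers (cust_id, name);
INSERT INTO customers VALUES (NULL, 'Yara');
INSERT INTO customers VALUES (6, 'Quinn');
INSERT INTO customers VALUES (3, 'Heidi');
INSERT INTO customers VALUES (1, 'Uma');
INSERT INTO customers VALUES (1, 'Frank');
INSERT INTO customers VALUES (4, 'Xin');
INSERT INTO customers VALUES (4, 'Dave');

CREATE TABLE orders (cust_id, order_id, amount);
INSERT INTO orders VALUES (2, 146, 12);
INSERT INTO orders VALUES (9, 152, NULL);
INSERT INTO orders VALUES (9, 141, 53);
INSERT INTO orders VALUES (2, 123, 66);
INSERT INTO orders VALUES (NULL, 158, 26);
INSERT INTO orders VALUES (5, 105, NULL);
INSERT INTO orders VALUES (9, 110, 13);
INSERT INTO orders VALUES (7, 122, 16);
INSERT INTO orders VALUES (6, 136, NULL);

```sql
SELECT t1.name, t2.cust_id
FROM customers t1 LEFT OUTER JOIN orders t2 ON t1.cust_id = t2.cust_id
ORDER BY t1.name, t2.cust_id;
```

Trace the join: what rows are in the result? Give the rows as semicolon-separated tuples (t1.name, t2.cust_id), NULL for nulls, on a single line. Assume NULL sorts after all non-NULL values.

(Dave, NULL); (Frank, NULL); (Heidi, NULL); (Quinn, 6); (Uma, NULL); (Xin, NULL); (Yara, NULL)

LEFT JOIN keeps every row from `customers`; unmatched rows get NULL for `orders`'s columns.
Matching on t1.cust_id = t2.cust_id. A NULL in a compared column never satisfies the condition.
Matched pairs: 1; unmatched t1 rows kept: 6.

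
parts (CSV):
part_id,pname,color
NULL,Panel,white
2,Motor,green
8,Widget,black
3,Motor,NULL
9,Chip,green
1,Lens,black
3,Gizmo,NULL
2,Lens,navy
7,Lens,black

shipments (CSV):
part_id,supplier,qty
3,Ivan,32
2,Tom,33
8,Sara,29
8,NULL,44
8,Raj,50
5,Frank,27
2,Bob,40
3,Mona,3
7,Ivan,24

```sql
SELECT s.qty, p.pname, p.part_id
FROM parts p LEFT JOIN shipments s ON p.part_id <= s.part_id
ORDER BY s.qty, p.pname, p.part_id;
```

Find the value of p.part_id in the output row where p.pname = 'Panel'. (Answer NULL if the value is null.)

NULL

LEFT JOIN keeps every row from `parts`; unmatched rows get NULL for `shipments`'s columns.
Matching on p.part_id <= s.part_id. A NULL in a compared column never satisfies the condition.
- part_id=NULL: no s row matches, row kept with s columns NULL.
- part_id=2: 9 matching s row(s), so 9 row(s) emitted.
- part_id=8: 3 matching s row(s), so 3 row(s) emitted.
- part_id=3: 7 matching s row(s), so 7 row(s) emitted.
- part_id=9: no s row matches, row kept with s columns NULL.
- part_id=1: 9 matching s row(s), so 9 row(s) emitted.
- part_id=3: 7 matching s row(s), so 7 row(s) emitted.
- part_id=2: 9 matching s row(s), so 9 row(s) emitted.
- part_id=7: 4 matching s row(s), so 4 row(s) emitted.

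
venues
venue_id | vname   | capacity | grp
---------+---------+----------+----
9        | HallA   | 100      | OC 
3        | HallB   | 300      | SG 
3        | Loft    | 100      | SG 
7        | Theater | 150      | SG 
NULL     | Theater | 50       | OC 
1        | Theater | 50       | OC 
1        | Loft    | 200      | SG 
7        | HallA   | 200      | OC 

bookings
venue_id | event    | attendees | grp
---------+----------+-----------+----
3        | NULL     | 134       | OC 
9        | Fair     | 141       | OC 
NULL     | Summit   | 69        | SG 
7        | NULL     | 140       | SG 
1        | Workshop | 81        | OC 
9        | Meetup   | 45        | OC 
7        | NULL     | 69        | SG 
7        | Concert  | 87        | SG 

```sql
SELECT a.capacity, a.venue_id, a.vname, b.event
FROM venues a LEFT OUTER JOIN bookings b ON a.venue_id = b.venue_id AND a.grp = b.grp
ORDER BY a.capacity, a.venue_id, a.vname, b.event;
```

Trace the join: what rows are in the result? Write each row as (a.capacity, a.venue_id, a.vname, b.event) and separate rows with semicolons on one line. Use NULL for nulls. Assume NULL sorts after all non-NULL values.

LEFT JOIN keeps every row from `venues`; unmatched rows get NULL for `bookings`'s columns.
Matching on a.venue_id = b.venue_id AND a.grp = b.grp. A NULL in a compared column never satisfies the condition.
Matched pairs: 6; unmatched a rows kept: 5.

(50, 1, Theater, Workshop); (50, NULL, Theater, NULL); (100, 3, Loft, NULL); (100, 9, HallA, Fair); (100, 9, HallA, Meetup); (150, 7, Theater, Concert); (150, 7, Theater, NULL); (150, 7, Theater, NULL); (200, 1, Loft, NULL); (200, 7, HallA, NULL); (300, 3, HallB, NULL)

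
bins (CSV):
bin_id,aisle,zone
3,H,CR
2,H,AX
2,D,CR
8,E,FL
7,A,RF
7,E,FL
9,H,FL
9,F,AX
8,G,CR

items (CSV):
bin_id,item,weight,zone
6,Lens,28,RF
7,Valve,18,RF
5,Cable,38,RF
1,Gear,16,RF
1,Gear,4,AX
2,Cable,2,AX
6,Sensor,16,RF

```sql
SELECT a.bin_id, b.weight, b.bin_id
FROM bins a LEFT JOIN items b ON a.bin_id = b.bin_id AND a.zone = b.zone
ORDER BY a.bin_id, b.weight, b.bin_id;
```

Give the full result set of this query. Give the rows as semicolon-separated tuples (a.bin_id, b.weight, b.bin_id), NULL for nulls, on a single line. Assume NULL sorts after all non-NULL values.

LEFT JOIN keeps every row from `bins`; unmatched rows get NULL for `items`'s columns.
Matching on a.bin_id = b.bin_id AND a.zone = b.zone.
Matched pairs: 2; unmatched a rows kept: 7.

(2, 2, 2); (2, NULL, NULL); (3, NULL, NULL); (7, 18, 7); (7, NULL, NULL); (8, NULL, NULL); (8, NULL, NULL); (9, NULL, NULL); (9, NULL, NULL)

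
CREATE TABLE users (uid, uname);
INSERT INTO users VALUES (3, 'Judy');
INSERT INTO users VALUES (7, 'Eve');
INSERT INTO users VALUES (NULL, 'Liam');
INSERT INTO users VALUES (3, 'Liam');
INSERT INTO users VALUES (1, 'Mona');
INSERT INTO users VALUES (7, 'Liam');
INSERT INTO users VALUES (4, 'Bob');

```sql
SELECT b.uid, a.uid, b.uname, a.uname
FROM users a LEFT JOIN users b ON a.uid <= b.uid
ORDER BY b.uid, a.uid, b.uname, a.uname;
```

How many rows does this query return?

24

LEFT JOIN keeps every row from `users a`; unmatched rows get NULL for `users b`'s columns.
Matching on a.uid <= b.uid. A NULL in a compared column never satisfies the condition.
- a[0] uid=3 → 5 match(es) in b → 5 row(s).
- a[1] uid=7 → 2 match(es) in b → 2 row(s).
- a[2] uid=NULL → no match; kept with NULLs on the b side.
- a[3] uid=3 → 5 match(es) in b → 5 row(s).
- a[4] uid=1 → 6 match(es) in b → 6 row(s).
- a[5] uid=7 → 2 match(es) in b → 2 row(s).
- a[6] uid=4 → 3 match(es) in b → 3 row(s).
Total: 23 matched + 1 padded = 24 rows.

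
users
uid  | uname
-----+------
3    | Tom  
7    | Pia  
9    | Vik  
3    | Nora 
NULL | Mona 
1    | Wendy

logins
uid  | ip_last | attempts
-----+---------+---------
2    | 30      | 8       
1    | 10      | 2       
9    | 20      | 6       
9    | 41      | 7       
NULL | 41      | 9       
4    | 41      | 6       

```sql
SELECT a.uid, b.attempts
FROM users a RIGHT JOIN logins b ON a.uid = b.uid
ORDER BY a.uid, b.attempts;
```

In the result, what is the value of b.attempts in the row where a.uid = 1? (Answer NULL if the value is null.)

RIGHT JOIN keeps every row from `logins`; unmatched rows get NULL for `users`'s columns.
Matching on a.uid = b.uid. A NULL in a compared column never satisfies the condition.
- a row (uid=3): no match.
- a row (uid=7): no match.
- a row (uid=9): matches 2 b row(s) → 2 output row(s).
- a row (uid=3): no match.
- a row (uid=NULL): no match.
- a row (uid=1): matches 1 b row(s) → 1 output row(s).
- plus 3 unmatched b row(s), each kept with NULL a columns.

2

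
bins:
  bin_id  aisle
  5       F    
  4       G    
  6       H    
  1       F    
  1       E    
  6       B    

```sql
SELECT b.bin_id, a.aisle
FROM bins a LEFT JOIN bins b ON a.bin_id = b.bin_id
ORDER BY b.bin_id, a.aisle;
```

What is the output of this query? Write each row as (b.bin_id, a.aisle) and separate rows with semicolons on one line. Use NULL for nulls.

LEFT JOIN keeps every row from `bins a`; unmatched rows get NULL for `bins b`'s columns.
Matching on a.bin_id = b.bin_id.
- a (bin_id=5) pairs with 1 row(s) of b.
- a (bin_id=4) pairs with 1 row(s) of b.
- a (bin_id=6) pairs with 2 row(s) of b.
- a (bin_id=1) pairs with 2 row(s) of b.
- a (bin_id=1) pairs with 2 row(s) of b.
- a (bin_id=6) pairs with 2 row(s) of b.
After projecting and ordering:
b.bin_id | a.aisle
1 | E
1 | E
1 | F
1 | F
4 | G
5 | F
6 | B
6 | B
6 | H
6 | H

(1, E); (1, E); (1, F); (1, F); (4, G); (5, F); (6, B); (6, B); (6, H); (6, H)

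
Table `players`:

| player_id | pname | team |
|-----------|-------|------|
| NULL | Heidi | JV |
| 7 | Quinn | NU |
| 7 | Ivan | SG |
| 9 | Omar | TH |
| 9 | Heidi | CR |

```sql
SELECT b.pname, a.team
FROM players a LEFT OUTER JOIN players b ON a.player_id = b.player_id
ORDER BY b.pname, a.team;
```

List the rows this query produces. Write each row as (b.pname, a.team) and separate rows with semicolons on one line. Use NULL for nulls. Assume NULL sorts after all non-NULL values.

(Heidi, CR); (Heidi, TH); (Ivan, NU); (Ivan, SG); (Omar, CR); (Omar, TH); (Quinn, NU); (Quinn, SG); (NULL, JV)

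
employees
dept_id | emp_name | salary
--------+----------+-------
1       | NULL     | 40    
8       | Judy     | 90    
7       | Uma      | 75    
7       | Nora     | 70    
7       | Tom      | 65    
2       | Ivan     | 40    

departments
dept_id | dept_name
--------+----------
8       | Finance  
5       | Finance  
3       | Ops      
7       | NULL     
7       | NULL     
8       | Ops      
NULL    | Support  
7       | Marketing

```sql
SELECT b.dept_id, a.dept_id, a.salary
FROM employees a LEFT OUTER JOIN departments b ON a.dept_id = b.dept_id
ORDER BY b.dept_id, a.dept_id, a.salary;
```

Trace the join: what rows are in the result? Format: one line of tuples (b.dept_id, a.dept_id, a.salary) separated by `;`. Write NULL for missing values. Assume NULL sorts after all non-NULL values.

(7, 7, 65); (7, 7, 65); (7, 7, 65); (7, 7, 70); (7, 7, 70); (7, 7, 70); (7, 7, 75); (7, 7, 75); (7, 7, 75); (8, 8, 90); (8, 8, 90); (NULL, 1, 40); (NULL, 2, 40)

LEFT JOIN keeps every row from `employees`; unmatched rows get NULL for `departments`'s columns.
Matching on a.dept_id = b.dept_id. A NULL in a compared column never satisfies the condition.
Matched pairs: 11; unmatched a rows kept: 2.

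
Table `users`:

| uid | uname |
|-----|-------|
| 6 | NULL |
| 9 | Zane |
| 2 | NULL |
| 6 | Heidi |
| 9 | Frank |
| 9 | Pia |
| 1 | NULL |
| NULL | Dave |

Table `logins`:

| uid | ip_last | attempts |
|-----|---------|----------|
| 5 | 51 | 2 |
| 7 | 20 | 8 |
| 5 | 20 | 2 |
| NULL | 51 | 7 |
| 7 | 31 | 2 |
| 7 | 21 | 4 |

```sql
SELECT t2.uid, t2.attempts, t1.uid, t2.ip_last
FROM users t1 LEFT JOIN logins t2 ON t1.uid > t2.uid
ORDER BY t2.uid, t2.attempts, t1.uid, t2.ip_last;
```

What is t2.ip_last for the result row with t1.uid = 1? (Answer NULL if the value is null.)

LEFT JOIN keeps every row from `users`; unmatched rows get NULL for `logins`'s columns.
Matching on t1.uid > t2.uid. A NULL in a compared column never satisfies the condition.
- t1 (uid=6) pairs with 2 row(s) of t2.
- t1 (uid=9) pairs with 5 row(s) of t2.
- t1 (uid=2) has no partner → padded with NULL.
- t1 (uid=6) pairs with 2 row(s) of t2.
- t1 (uid=9) pairs with 5 row(s) of t2.
- t1 (uid=9) pairs with 5 row(s) of t2.
- t1 (uid=1) has no partner → padded with NULL.
- t1 (uid=NULL) has no partner → padded with NULL.

NULL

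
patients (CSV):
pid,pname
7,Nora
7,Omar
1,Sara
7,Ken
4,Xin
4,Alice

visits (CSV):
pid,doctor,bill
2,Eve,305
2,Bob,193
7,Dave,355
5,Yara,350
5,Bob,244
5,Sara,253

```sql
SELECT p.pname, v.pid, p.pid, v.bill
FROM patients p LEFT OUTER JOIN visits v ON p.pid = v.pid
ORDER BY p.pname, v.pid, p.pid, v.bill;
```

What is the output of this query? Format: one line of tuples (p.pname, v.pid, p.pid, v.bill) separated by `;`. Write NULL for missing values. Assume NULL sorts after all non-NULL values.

(Alice, NULL, 4, NULL); (Ken, 7, 7, 355); (Nora, 7, 7, 355); (Omar, 7, 7, 355); (Sara, NULL, 1, NULL); (Xin, NULL, 4, NULL)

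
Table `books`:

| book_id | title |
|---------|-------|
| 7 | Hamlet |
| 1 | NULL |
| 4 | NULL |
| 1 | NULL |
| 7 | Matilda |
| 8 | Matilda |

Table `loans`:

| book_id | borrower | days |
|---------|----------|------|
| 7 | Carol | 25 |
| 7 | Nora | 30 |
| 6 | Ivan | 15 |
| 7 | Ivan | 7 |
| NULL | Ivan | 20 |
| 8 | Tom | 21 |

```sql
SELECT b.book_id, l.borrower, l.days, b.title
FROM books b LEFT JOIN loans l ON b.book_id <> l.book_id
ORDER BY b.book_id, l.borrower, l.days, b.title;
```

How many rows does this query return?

23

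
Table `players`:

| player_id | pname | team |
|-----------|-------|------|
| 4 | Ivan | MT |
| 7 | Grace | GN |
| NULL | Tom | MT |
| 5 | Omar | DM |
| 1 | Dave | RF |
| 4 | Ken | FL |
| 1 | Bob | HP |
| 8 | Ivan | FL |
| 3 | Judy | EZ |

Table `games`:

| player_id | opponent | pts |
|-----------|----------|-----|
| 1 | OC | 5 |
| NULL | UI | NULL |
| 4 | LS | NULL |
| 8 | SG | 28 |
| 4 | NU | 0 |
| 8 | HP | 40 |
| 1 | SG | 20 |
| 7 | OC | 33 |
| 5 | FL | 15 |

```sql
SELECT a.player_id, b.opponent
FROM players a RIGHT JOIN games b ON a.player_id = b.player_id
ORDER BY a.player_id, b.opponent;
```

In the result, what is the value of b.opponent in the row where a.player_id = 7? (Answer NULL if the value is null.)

RIGHT JOIN keeps every row from `games`; unmatched rows get NULL for `players`'s columns.
Matching on a.player_id = b.player_id. A NULL in a compared column never satisfies the condition.
- a row (player_id=4): matches 2 b row(s) → 2 output row(s).
- a row (player_id=7): matches 1 b row(s) → 1 output row(s).
- a row (player_id=NULL): no match.
- a row (player_id=5): matches 1 b row(s) → 1 output row(s).
- a row (player_id=1): matches 2 b row(s) → 2 output row(s).
- a row (player_id=4): matches 2 b row(s) → 2 output row(s).
- a row (player_id=1): matches 2 b row(s) → 2 output row(s).
- a row (player_id=8): matches 2 b row(s) → 2 output row(s).
- a row (player_id=3): no match.
- 1 b row(s) had no a match → kept, a columns NULL.

OC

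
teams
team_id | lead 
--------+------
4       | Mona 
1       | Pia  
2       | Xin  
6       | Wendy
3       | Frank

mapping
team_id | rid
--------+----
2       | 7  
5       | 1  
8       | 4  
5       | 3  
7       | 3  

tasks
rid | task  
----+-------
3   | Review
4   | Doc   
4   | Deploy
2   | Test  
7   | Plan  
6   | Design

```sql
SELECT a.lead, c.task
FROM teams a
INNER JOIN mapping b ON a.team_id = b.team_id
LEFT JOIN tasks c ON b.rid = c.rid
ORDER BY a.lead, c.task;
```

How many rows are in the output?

1

Evaluate left to right. First `teams a INNER JOIN mapping b` on team_id: 1 row(s).
Then LEFT JOIN `tasks c` on rid: each of those 1 rows is kept; rows whose b.rid has no match in c get NULL for c's columns.
Result: 1 row(s).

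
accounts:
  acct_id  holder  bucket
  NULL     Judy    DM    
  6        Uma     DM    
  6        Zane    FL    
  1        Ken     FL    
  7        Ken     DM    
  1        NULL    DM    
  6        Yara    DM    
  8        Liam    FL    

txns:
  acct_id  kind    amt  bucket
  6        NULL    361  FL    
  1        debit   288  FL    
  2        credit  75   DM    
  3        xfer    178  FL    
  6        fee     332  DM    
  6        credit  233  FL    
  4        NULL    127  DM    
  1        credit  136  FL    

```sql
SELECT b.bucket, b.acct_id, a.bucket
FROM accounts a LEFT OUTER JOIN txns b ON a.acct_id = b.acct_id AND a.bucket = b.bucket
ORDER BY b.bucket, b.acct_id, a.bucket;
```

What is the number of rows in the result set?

LEFT JOIN keeps every row from `accounts`; unmatched rows get NULL for `txns`'s columns.
Matching on a.acct_id = b.acct_id AND a.bucket = b.bucket. A NULL in a compared column never satisfies the condition.
Matched pairs: 6; unmatched a rows kept: 4.
Total: 6 matched + 4 padded = 10 rows.

10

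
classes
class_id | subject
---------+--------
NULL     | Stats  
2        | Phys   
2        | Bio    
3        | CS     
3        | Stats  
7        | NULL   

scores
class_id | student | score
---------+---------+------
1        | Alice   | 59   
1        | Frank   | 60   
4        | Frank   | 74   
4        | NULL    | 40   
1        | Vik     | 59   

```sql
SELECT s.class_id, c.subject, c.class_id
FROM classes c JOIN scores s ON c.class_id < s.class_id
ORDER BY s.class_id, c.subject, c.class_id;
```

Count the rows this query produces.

8

INNER JOIN keeps only pairs where the ON condition holds.
Matching on c.class_id < s.class_id. A NULL in a compared column never satisfies the condition.
- c[0] class_id=NULL → no match; dropped.
- c[1] class_id=2 → 2 match(es) in s → 2 row(s).
- c[2] class_id=2 → 2 match(es) in s → 2 row(s).
- c[3] class_id=3 → 2 match(es) in s → 2 row(s).
- c[4] class_id=3 → 2 match(es) in s → 2 row(s).
- c[5] class_id=7 → no match; dropped.
Total: 8 rows.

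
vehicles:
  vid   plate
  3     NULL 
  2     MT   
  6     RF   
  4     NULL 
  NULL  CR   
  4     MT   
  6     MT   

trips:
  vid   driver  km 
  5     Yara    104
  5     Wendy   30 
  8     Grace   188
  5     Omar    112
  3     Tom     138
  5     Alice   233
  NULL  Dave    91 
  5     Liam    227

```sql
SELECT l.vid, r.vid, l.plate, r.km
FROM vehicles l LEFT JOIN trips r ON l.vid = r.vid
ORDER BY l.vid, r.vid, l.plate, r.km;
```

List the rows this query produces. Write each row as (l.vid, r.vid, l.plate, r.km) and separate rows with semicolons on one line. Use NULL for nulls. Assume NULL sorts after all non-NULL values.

(2, NULL, MT, NULL); (3, 3, NULL, 138); (4, NULL, MT, NULL); (4, NULL, NULL, NULL); (6, NULL, MT, NULL); (6, NULL, RF, NULL); (NULL, NULL, CR, NULL)

LEFT JOIN keeps every row from `vehicles`; unmatched rows get NULL for `trips`'s columns.
Matching on l.vid = r.vid. A NULL in a compared column never satisfies the condition.
- l row (vid=3): matches 1 r row(s) → 1 output row(s).
- l row (vid=2): no match → kept, r columns NULL.
- l row (vid=6): no match → kept, r columns NULL.
- l row (vid=4): no match → kept, r columns NULL.
- l row (vid=NULL): no match → kept, r columns NULL.
- l row (vid=4): no match → kept, r columns NULL.
- l row (vid=6): no match → kept, r columns NULL.
After projecting and ordering:
l.vid | r.vid | l.plate | r.km
2 | NULL | MT | NULL
3 | 3 | NULL | 138
4 | NULL | MT | NULL
4 | NULL | NULL | NULL
6 | NULL | MT | NULL
6 | NULL | RF | NULL
NULL | NULL | CR | NULL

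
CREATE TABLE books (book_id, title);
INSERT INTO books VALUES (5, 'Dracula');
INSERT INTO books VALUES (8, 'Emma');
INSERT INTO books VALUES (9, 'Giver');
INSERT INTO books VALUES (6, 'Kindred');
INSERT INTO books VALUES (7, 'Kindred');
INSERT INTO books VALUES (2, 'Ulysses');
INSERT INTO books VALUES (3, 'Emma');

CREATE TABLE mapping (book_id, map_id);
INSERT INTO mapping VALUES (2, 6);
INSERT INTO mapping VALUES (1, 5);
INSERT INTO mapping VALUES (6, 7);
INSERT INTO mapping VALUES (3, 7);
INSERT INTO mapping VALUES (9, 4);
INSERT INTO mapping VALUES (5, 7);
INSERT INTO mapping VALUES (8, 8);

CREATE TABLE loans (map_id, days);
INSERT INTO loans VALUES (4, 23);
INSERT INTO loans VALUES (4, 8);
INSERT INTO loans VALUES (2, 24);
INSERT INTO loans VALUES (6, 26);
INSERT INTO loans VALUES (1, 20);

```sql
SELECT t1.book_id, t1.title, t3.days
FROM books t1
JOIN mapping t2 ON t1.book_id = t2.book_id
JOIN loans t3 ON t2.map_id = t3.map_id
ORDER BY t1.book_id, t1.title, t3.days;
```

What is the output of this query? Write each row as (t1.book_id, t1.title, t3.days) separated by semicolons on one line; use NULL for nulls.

(2, Ulysses, 26); (9, Giver, 8); (9, Giver, 23)

Step 1 — t1 INNER JOIN t2 on book_id → 6 row(s).
Then INNER JOIN `loans t3` on map_id: keep only rows whose t2.map_id appears in t3.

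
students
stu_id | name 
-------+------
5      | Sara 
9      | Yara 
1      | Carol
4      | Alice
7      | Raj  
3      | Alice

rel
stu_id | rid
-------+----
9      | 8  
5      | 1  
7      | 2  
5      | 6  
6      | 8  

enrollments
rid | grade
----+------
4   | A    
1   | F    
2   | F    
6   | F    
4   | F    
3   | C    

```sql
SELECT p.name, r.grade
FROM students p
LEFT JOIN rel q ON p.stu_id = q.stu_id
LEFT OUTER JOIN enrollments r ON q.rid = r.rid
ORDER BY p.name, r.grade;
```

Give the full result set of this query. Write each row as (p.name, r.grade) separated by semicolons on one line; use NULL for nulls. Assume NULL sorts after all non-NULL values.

(Alice, NULL); (Alice, NULL); (Carol, NULL); (Raj, F); (Sara, F); (Sara, F); (Yara, NULL)

Joins associate left-to-right: students LEFT JOIN rel on stu_id gives 7 intermediate row(s).
Then LEFT JOIN `enrollments r` on rid: each of those 7 rows is kept; rows whose q.rid has no match in r get NULL for r's columns.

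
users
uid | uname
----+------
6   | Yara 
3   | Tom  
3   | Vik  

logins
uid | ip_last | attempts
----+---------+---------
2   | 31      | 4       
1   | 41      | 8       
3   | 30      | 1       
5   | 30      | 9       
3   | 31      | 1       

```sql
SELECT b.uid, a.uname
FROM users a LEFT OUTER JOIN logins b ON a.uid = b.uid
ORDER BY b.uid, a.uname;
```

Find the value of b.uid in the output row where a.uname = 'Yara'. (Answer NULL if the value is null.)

LEFT JOIN keeps every row from `users`; unmatched rows get NULL for `logins`'s columns.
Matching on a.uid = b.uid.
- a[0] uid=6 → no match; kept with NULLs on the b side.
- a[1] uid=3 → 2 match(es) in b → 2 row(s).
- a[2] uid=3 → 2 match(es) in b → 2 row(s).

NULL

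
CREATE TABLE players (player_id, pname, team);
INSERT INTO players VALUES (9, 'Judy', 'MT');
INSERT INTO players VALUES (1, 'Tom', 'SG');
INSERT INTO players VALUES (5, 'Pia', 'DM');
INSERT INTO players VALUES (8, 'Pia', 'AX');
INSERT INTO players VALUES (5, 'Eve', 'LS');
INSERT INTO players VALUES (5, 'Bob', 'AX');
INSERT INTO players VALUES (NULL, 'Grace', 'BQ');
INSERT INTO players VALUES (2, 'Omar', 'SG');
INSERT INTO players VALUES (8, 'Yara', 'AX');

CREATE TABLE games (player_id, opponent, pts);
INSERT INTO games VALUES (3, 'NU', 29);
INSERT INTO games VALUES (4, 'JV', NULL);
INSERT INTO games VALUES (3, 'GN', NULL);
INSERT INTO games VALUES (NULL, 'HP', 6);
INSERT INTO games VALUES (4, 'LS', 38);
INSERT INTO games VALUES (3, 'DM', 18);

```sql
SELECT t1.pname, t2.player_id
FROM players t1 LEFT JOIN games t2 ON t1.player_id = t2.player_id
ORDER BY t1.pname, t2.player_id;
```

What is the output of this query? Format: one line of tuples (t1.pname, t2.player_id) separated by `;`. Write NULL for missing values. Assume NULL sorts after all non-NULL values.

(Bob, NULL); (Eve, NULL); (Grace, NULL); (Judy, NULL); (Omar, NULL); (Pia, NULL); (Pia, NULL); (Tom, NULL); (Yara, NULL)

LEFT JOIN keeps every row from `players`; unmatched rows get NULL for `games`'s columns.
Matching on t1.player_id = t2.player_id. A NULL in a compared column never satisfies the condition.
Matched pairs: 0; unmatched t1 rows kept: 9.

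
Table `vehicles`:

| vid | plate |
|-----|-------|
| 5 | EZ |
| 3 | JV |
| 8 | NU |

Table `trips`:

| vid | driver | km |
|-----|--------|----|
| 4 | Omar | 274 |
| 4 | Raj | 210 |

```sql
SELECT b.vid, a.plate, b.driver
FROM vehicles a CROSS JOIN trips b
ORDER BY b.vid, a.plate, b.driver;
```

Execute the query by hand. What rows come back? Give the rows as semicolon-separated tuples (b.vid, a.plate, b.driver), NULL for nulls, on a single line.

CROSS JOIN pairs every row of `vehicles` with every row of `trips`: 3 × 2 = 6 rows.

(4, EZ, Omar); (4, EZ, Raj); (4, JV, Omar); (4, JV, Raj); (4, NU, Omar); (4, NU, Raj)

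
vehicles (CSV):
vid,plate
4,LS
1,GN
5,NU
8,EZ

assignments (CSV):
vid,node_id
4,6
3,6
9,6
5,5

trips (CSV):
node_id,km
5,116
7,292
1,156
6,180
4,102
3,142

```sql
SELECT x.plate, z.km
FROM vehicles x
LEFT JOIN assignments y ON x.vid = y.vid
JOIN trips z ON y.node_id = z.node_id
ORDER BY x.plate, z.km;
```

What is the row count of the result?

Step 1 — x LEFT JOIN y on vid → 4 row(s).
Then INNER JOIN `trips z` on node_id: keep only rows whose y.node_id appears in z.
Result: 2 row(s).

2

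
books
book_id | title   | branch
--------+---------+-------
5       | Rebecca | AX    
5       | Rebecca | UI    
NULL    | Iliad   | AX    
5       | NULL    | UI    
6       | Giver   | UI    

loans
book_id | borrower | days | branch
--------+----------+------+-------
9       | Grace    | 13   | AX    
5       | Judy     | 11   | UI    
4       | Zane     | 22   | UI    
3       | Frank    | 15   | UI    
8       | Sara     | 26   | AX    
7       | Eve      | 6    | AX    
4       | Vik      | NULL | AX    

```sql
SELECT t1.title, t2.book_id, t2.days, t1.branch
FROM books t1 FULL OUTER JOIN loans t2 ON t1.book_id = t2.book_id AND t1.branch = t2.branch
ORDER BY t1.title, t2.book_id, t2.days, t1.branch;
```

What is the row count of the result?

11

FULL OUTER JOIN keeps every row from both sides; unmatched rows get NULL for the other side's columns.
Matching on t1.book_id = t2.book_id AND t1.branch = t2.branch. A NULL in a compared column never satisfies the condition.
- t1[0] book_id=5, branch=AX → no match; kept with NULLs on the t2 side.
- t1[1] book_id=5, branch=UI → 1 match(es) in t2 → 1 row(s).
- t1[2] book_id=NULL, branch=AX → no match; kept with NULLs on the t2 side.
- t1[3] book_id=5, branch=UI → 1 match(es) in t2 → 1 row(s).
- t1[4] book_id=6, branch=UI → no match; kept with NULLs on the t2 side.
- plus 6 unmatched t2 row(s), each kept with NULL t1 columns.
Total: 2 matched + 9 padded = 11 rows.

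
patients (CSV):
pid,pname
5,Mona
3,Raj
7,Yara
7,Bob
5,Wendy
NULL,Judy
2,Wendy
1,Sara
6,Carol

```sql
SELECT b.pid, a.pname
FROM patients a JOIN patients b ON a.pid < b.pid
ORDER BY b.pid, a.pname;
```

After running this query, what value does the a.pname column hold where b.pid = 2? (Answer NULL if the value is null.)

INNER JOIN keeps only pairs where the ON condition holds.
Matching on a.pid < b.pid. A NULL in a compared column never satisfies the condition.
- pid=5: 3 matching b row(s), so 3 row(s) emitted.
- pid=3: 5 matching b row(s), so 5 row(s) emitted.
- pid=7: no matching b row, dropped.
- pid=7: no matching b row, dropped.
- pid=5: 3 matching b row(s), so 3 row(s) emitted.
- pid=NULL: no matching b row, dropped.
- pid=2: 6 matching b row(s), so 6 row(s) emitted.
- pid=1: 7 matching b row(s), so 7 row(s) emitted.
- pid=6: 2 matching b row(s), so 2 row(s) emitted.

Sara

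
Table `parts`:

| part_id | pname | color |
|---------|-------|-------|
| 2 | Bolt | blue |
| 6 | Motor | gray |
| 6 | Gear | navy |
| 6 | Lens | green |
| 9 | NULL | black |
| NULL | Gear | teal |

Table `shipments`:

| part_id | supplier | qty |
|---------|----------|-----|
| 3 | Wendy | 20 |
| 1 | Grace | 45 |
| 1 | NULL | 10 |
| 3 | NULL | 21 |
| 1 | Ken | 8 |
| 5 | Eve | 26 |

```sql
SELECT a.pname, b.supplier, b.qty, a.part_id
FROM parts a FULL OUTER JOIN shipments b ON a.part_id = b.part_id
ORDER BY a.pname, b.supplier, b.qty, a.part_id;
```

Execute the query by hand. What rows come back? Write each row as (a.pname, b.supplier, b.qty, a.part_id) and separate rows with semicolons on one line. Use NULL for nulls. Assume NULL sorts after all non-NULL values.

(Bolt, NULL, NULL, 2); (Gear, NULL, NULL, 6); (Gear, NULL, NULL, NULL); (Lens, NULL, NULL, 6); (Motor, NULL, NULL, 6); (NULL, Eve, 26, NULL); (NULL, Grace, 45, NULL); (NULL, Ken, 8, NULL); (NULL, Wendy, 20, NULL); (NULL, NULL, 10, NULL); (NULL, NULL, 21, NULL); (NULL, NULL, NULL, 9)

FULL OUTER JOIN keeps every row from both sides; unmatched rows get NULL for the other side's columns.
Matching on a.part_id = b.part_id. A NULL in a compared column never satisfies the condition.
- a row (part_id=2): no match → kept, b columns NULL.
- a row (part_id=6): no match → kept, b columns NULL.
- a row (part_id=6): no match → kept, b columns NULL.
- a row (part_id=6): no match → kept, b columns NULL.
- a row (part_id=9): no match → kept, b columns NULL.
- a row (part_id=NULL): no match → kept, b columns NULL.
- plus 6 unmatched b row(s), each kept with NULL a columns.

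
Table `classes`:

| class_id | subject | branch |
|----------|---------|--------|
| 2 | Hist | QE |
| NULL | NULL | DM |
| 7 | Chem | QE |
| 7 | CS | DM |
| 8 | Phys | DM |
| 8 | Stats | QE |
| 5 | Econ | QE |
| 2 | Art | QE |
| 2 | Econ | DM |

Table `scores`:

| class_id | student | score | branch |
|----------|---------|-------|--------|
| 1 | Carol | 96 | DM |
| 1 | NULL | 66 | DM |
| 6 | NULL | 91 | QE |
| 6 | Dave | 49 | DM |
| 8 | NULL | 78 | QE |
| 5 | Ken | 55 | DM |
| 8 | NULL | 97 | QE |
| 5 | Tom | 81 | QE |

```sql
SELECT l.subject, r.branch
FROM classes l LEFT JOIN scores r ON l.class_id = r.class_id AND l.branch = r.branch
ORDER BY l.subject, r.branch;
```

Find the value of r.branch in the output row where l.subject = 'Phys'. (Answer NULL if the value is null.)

NULL

LEFT JOIN keeps every row from `classes`; unmatched rows get NULL for `scores`'s columns.
Matching on l.class_id = r.class_id AND l.branch = r.branch. A NULL in a compared column never satisfies the condition.
Matched pairs: 3; unmatched l rows kept: 7.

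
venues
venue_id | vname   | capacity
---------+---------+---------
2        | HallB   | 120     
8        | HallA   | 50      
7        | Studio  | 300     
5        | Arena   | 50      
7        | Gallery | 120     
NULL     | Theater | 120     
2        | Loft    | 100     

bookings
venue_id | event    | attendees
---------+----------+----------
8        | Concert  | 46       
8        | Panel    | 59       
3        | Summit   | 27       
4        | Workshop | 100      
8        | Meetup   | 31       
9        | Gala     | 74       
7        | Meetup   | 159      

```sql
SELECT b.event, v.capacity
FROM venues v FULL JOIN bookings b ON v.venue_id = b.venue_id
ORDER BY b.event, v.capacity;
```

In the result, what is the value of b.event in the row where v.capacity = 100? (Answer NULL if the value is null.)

FULL OUTER JOIN keeps every row from both sides; unmatched rows get NULL for the other side's columns.
Matching on v.venue_id = b.venue_id. A NULL in a compared column never satisfies the condition.
Matched pairs: 5; unmatched v rows kept: 4; unmatched b rows kept: 3.

NULL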